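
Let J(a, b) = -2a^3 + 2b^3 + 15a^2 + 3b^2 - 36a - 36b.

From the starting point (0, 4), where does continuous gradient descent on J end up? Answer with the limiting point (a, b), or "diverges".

(2, 2)

J is separable, so gradient descent decouples: a follows -∂J/∂a, b follows -∂J/∂b.
∂J/∂a = -6(a - 3)(a - 2); at a=0 this is -36, so a increases.
∂J/∂b = 6(b - 2)(b + 3); at b=4 this is 84, so b decreases.
a converges to its nearest critical value 2 (a local min of the a-part); b converges to 2. The iterate converges to (2, 2).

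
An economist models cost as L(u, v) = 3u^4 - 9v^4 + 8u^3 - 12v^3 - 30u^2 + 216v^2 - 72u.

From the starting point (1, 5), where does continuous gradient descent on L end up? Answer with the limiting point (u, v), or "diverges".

diverges

L is separable, so gradient descent decouples: u follows -∂L/∂u, v follows -∂L/∂v.
∂L/∂u = 12(u - 2)(u + 1)(u + 3); at u=1 this is -96, so u increases.
∂L/∂v = -36v(v - 3)(v + 4); at v=5 this is -3240, so v increases.
The v-coordinate has no critical point in that direction and runs off to infinity.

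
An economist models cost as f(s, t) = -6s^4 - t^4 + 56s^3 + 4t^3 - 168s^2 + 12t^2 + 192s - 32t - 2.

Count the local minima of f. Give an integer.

1

f separates as a function of s plus a function of t, so ∇f=0 decouples.
∂f/∂s = -24(s - 4)(s - 2)(s - 1) = 0 at s ∈ {1, 2, 4}; ∂f/∂t = -4(t - 4)(t - 1)(t + 2) = 0 at t ∈ {-2, 1, 4}.
The Hessian is diagonal: diag(f_ss, f_tt). Second derivatives: f_ss(1)=-72, f_ss(2)=48, f_ss(4)=-144; f_tt(-2)=-72, f_tt(1)=36, f_tt(4)=-72.
Local minima occur where both diagonal entries positive: (2, 1). Count: 1.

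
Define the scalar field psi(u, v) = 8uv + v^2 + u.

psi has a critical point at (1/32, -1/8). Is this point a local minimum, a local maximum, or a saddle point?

saddle point

The Hessian of psi is constant: H = [[0, 8], [8, 2]].
det(H) = 0·2 − 8² = -64.
Since det(H) < 0, H is indefinite and the critical point is a saddle point.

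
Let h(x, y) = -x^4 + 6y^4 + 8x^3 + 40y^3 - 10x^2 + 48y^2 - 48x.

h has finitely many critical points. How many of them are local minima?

h separates as a function of x plus a function of y, so ∇h=0 decouples.
∂h/∂x = -4(x - 4)(x - 3)(x + 1) = 0 at x ∈ {-1, 3, 4}; ∂h/∂y = 24y(y + 1)(y + 4) = 0 at y ∈ {-4, -1, 0}.
The Hessian is diagonal: diag(h_xx, h_yy). Second derivatives: h_xx(-1)=-80, h_xx(3)=16, h_xx(4)=-20; h_yy(-4)=288, h_yy(-1)=-72, h_yy(0)=96.
Local minima occur where both diagonal entries positive: (3, -4), (3, 0). Count: 2.

2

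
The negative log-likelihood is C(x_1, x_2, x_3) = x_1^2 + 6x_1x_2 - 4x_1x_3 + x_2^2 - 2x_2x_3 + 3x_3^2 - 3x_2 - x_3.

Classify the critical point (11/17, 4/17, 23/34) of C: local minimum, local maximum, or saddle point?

The Hessian is constant: H = [[2, 6, -4], [6, 2, -2], [-4, -2, 6]].
Leading principal minors: Δ₁ = 2, Δ₂ = -32, Δ₃ = -136.
The minors fit neither the all-positive nor the alternating-sign pattern, so H is indefinite: a saddle point.

saddle point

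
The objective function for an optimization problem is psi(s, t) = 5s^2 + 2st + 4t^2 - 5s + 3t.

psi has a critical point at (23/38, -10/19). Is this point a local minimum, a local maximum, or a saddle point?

The Hessian of psi is constant: H = [[10, 2], [2, 8]].
det(H) = 10·8 − 2² = 76.
det(H) > 0 and tr(H) = 18 > 0, so H is positive definite and the point is a local minimum.

local minimum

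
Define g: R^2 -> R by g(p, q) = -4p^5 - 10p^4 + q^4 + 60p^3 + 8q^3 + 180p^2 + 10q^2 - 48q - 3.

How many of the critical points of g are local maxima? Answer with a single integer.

g separates as a function of p plus a function of q, so ∇g=0 decouples.
∂g/∂p = -20p(p - 3)(p + 2)(p + 3) = 0 at p ∈ {-3, -2, 0, 3}; ∂g/∂q = 4(q - 1)(q + 3)(q + 4) = 0 at q ∈ {-4, -3, 1}.
The Hessian is diagonal: diag(g_pp, g_qq). Second derivatives: g_pp(-3)=360, g_pp(-2)=-200, g_pp(0)=360, g_pp(3)=-1800; g_qq(-4)=20, g_qq(-3)=-16, g_qq(1)=80.
Local maxima occur where both diagonal entries negative: (-2, -3), (3, -3). Count: 2.

2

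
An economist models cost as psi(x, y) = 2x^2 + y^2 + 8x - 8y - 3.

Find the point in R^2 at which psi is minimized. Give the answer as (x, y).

psi(x,y) separates as P(x) + Q(y) − 3, so its minimum is min P + min Q − 3.
P'(x) = 4x + 8 vanishes at x ∈ {-2}; Q'(y) = 2y - 8 vanishes at y ∈ {4}.
Local minima of P (where P''>0): P(-2)=-8. Local minima of Q: Q(4)=-16.
So the global minimum of psi is P(-2) + Q(4) − 3 = -8 − 16 − 3 = -27, attained at (-2, 4).

(-2, 4)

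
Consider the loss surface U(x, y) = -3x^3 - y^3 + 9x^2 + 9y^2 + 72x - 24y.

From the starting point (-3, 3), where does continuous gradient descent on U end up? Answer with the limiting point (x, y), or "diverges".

(-2, 2)

U is separable, so gradient descent decouples: x follows -∂U/∂x, y follows -∂U/∂y.
∂U/∂x = -9(x - 4)(x + 2); at x=-3 this is -63, so x increases.
∂U/∂y = -3(y - 4)(y - 2); at y=3 this is 3, so y decreases.
x converges to its nearest critical value -2 (a local min of the x-part); y converges to 2. The iterate converges to (-2, 2).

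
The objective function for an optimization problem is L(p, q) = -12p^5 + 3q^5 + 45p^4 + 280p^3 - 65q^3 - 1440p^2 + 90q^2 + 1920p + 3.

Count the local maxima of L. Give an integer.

L separates as a function of p plus a function of q, so ∇L=0 decouples.
∂L/∂p = -60(p - 4)(p - 2)(p - 1)(p + 4) = 0 at p ∈ {-4, 1, 2, 4}; ∂L/∂q = 15q(q - 3)(q - 1)(q + 4) = 0 at q ∈ {-4, 0, 1, 3}.
The Hessian is diagonal: diag(L_pp, L_qq). Second derivatives: L_pp(-4)=14400, L_pp(1)=-900, L_pp(2)=720, L_pp(4)=-2880; L_qq(-4)=-2100, L_qq(0)=180, L_qq(1)=-150, L_qq(3)=630.
Local maxima occur where both diagonal entries negative: (1, -4), (1, 1), (4, -4), (4, 1). Count: 4.

4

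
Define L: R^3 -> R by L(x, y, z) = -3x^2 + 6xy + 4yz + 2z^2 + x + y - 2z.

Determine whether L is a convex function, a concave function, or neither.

L is quadratic, so its Hessian is the constant matrix H = [[-6, 6, 0], [6, 0, 4], [0, 4, 4]].
Leading principal minors: -6, -36, -48.
Neither pattern holds ⇒ H is indefinite ⇒ neither convex nor concave.

neither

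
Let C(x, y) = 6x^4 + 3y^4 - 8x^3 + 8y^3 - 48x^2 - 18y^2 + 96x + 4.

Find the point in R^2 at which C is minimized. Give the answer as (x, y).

C(x,y) separates as P(x) + Q(y) + 4, so its minimum is min P + min Q + 4.
P'(x) = 24(x - 2)(x - 1)(x + 2) vanishes at x ∈ {-2, 1, 2}; Q'(y) = 12y(y - 1)(y + 3) vanishes at y ∈ {-3, 0, 1}.
Local minima of P (where P''>0): P(-2)=-224, P(2)=32. Local minima of Q: Q(-3)=-135, Q(1)=-7.
So the global minimum of C is P(-2) + Q(-3) + 4 = -224 − 135 + 4 = -355, attained at (-2, -3).

(-2, -3)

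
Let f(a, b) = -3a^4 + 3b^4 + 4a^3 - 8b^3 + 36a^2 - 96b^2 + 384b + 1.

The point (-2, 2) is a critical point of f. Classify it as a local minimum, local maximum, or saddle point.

local maximum

The mixed partial ∂²f/∂a∂b is 0, so the Hessian at any point is diag(f_aa, f_bb) = diag(12(-3a^2 + 2a + 6), 12(3b^2 - 4b - 16)).
At (-2, 2): H = diag(-120, -144).
Both eigenvalues are negative, so H is negative definite: a local maximum.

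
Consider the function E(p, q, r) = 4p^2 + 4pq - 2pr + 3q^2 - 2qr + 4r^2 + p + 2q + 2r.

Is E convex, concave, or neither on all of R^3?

E is quadratic, so its Hessian is the constant matrix H = [[8, 4, -2], [4, 6, -2], [-2, -2, 8]].
Leading principal minors: 8, 32, 232.
All positive ⇒ H ≻ 0 ⇒ convex.

convex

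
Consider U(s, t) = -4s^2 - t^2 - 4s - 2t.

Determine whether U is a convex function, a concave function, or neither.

U is quadratic, so its Hessian is the constant matrix H = [[-8, 0], [0, -2]].
det(H) = 16, tr(H) = -10.
det(H) > 0 and tr(H) < 0, so H is negative definite everywhere: concave.

concave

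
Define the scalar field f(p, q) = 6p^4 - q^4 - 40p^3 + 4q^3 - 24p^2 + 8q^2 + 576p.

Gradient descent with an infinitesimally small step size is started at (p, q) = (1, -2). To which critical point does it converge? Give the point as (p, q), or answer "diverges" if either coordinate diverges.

diverges

f is separable, so gradient descent decouples: p follows -∂f/∂p, q follows -∂f/∂q.
∂f/∂p = 24(p - 4)(p - 3)(p + 2); at p=1 this is 432, so p decreases.
∂f/∂q = -4q(q - 4)(q + 1); at q=-2 this is 48, so q decreases.
The q-coordinate has no critical point in that direction and runs off to infinity.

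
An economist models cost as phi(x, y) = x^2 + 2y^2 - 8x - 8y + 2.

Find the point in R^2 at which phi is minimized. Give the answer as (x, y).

phi(x,y) separates as P(x) + Q(y) + 2, so its minimum is min P + min Q + 2.
P'(x) = 2x - 8 vanishes at x ∈ {4}; Q'(y) = 4y - 8 vanishes at y ∈ {2}.
Local minima of P (where P''>0): P(4)=-16. Local minima of Q: Q(2)=-8.
So the global minimum of phi is P(4) + Q(2) + 2 = -16 − 8 + 2 = -22, attained at (4, 2).

(4, 2)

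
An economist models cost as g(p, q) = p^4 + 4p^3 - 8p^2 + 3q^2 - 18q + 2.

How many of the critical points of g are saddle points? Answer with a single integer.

g separates as a function of p plus a function of q, so ∇g=0 decouples.
∂g/∂p = 4p(p - 1)(p + 4) = 0 at p ∈ {-4, 0, 1}; ∂g/∂q = 6(q - 3) = 0 at q ∈ {3}.
The Hessian is diagonal: diag(g_pp, g_qq). Second derivatives: g_pp(-4)=80, g_pp(0)=-16, g_pp(1)=20; g_qq(3)=6.
Saddle points occur where the two diagonal entries have opposite signs: (0, 3). Count: 1.

1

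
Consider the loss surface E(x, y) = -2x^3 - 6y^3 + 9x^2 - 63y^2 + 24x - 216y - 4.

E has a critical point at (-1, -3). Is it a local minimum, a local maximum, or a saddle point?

saddle point

The mixed partial ∂²E/∂x∂y is 0, so the Hessian at any point is diag(E_xx, E_yy) = diag(6(-2x + 3), -18(2y + 7)).
At (-1, -3): H = diag(30, -18).
The eigenvalues have opposite signs, so H is indefinite: a saddle point.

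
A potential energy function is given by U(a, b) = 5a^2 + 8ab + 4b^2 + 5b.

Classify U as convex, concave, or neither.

convex

U is quadratic, so its Hessian is the constant matrix H = [[10, 8], [8, 8]].
det(H) = 16, tr(H) = 18.
det(H) > 0 and tr(H) > 0, so H is positive definite everywhere: convex.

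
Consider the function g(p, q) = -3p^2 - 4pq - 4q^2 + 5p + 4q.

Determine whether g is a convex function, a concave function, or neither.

concave

g is quadratic, so its Hessian is the constant matrix H = [[-6, -4], [-4, -8]].
det(H) = 32, tr(H) = -14.
det(H) > 0 and tr(H) < 0, so H is negative definite everywhere: concave.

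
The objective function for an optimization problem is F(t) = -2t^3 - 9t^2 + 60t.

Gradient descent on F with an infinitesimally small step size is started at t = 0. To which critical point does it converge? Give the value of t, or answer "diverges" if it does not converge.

-5

F'(t) = -6(t - 2)(t + 5), so F'(0) = 60.
Gradient descent moves in the -F' direction, i.e. t is decreasing.
The nearest critical point in that direction is t = -5, where F'' = 42 > 0 (a local minimum). The iterate converges there.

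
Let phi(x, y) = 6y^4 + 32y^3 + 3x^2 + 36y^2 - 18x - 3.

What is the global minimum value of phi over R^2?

phi(x,y) separates as P(x) + Q(y) − 3, so its minimum is min P + min Q − 3.
P'(x) = 6x - 18 vanishes at x ∈ {3}; Q'(y) = 24y(y + 1)(y + 3) vanishes at y ∈ {-3, -1, 0}.
Local minima of P (where P''>0): P(3)=-27. Local minima of Q: Q(-3)=-54, Q(0)=0.
So the global minimum of phi is P(3) + Q(-3) − 3 = -27 − 54 − 3 = -84, attained at (3, -3).

-84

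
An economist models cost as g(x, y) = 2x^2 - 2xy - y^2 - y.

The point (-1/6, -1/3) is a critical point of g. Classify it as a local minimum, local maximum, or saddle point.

The Hessian of g is constant: H = [[4, -2], [-2, -2]].
det(H) = 4·(-2) − (-2)² = -12.
Since det(H) < 0, H is indefinite and the critical point is a saddle point.

saddle point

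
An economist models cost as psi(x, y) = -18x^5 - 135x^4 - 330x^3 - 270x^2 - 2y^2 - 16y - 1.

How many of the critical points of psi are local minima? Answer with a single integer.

0

psi separates as a function of x plus a function of y, so ∇psi=0 decouples.
∂psi/∂x = -90x(x + 1)(x + 2)(x + 3) = 0 at x ∈ {-3, -2, -1, 0}; ∂psi/∂y = -4(y + 4) = 0 at y ∈ {-4}.
The Hessian is diagonal: diag(psi_xx, psi_yy). Second derivatives: psi_xx(-3)=540, psi_xx(-2)=-180, psi_xx(-1)=180, psi_xx(0)=-540; psi_yy(-4)=-4.
Local minima occur where both diagonal entries positive: none. Count: 0.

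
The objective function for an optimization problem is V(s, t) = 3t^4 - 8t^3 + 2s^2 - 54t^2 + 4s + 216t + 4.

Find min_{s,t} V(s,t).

V(s,t) separates as P(s) + Q(t) + 4, so its minimum is min P + min Q + 4.
P'(s) = 4s + 4 vanishes at s ∈ {-1}; Q'(t) = 12(t - 3)(t - 2)(t + 3) vanishes at t ∈ {-3, 2, 3}.
Local minima of P (where P''>0): P(-1)=-2. Local minima of Q: Q(-3)=-675, Q(3)=189.
So the global minimum of V is P(-1) + Q(-3) + 4 = -2 − 675 + 4 = -673, attained at (-1, -3).

-673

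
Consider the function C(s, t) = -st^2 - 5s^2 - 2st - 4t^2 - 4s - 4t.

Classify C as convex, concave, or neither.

neither

The term -st^2 is cubic, so the Hessian is not constant.
∂²C/∂t² = -2s - 8, which takes both signs as s varies (negative for sufficiently large s). A diagonal entry of the Hessian changing sign means the Hessian is neither positive- nor negative-semidefinite on all of R^2.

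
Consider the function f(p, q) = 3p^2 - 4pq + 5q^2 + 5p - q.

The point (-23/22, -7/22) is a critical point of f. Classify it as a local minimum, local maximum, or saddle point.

local minimum

The Hessian of f is constant: H = [[6, -4], [-4, 10]].
det(H) = 6·10 − (-4)² = 44.
det(H) > 0 and tr(H) = 16 > 0, so H is positive definite and the point is a local minimum.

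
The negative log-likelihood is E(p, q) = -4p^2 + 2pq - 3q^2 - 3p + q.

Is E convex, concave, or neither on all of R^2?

concave

E is quadratic, so its Hessian is the constant matrix H = [[-8, 2], [2, -6]].
det(H) = 44, tr(H) = -14.
det(H) > 0 and tr(H) < 0, so H is negative definite everywhere: concave.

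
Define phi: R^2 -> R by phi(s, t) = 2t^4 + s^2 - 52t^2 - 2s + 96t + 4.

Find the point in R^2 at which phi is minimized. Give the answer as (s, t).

phi(s,t) separates as P(s) + Q(t) + 4, so its minimum is min P + min Q + 4.
P'(s) = 2s - 2 vanishes at s ∈ {1}; Q'(t) = 8(t - 3)(t - 1)(t + 4) vanishes at t ∈ {-4, 1, 3}.
Local minima of P (where P''>0): P(1)=-1. Local minima of Q: Q(-4)=-704, Q(3)=-18.
So the global minimum of phi is P(1) + Q(-4) + 4 = -1 − 704 + 4 = -701, attained at (1, -4).

(1, -4)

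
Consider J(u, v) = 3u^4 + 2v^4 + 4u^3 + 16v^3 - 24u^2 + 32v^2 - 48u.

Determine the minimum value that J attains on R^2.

-112

J(u,v) separates as P(u) + Q(v), so its minimum is min P + min Q.
P'(u) = 12(u - 2)(u + 1)(u + 2) vanishes at u ∈ {-2, -1, 2}; Q'(v) = 8v(v + 2)(v + 4) vanishes at v ∈ {-4, -2, 0}.
Local minima of P (where P''>0): P(-2)=16, P(2)=-112. Local minima of Q: Q(-4)=0, Q(0)=0.
So the global minimum of J is P(2) + Q(-4) = -112 + 0 = -112, attained at (2, -4).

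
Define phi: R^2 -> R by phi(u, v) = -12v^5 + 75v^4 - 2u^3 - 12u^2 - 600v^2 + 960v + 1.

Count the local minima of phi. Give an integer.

2

phi separates as a function of u plus a function of v, so ∇phi=0 decouples.
∂phi/∂u = -6u(u + 4) = 0 at u ∈ {-4, 0}; ∂phi/∂v = -60(v - 4)(v - 2)(v - 1)(v + 2) = 0 at v ∈ {-2, 1, 2, 4}.
The Hessian is diagonal: diag(phi_uu, phi_vv). Second derivatives: phi_uu(-4)=24, phi_uu(0)=-24; phi_vv(-2)=4320, phi_vv(1)=-540, phi_vv(2)=480, phi_vv(4)=-2160.
Local minima occur where both diagonal entries positive: (-4, -2), (-4, 2). Count: 2.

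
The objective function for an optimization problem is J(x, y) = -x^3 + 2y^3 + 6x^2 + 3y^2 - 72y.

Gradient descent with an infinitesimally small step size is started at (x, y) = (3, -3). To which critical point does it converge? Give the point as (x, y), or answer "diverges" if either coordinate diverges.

J is separable, so gradient descent decouples: x follows -∂J/∂x, y follows -∂J/∂y.
∂J/∂x = -3x(x - 4); at x=3 this is 9, so x decreases.
∂J/∂y = 6(y - 3)(y + 4); at y=-3 this is -36, so y increases.
x converges to its nearest critical value 0 (a local min of the x-part); y converges to 3. The iterate converges to (0, 3).

(0, 3)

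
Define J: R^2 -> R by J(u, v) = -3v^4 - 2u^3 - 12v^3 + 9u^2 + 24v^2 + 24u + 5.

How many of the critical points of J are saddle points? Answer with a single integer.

J separates as a function of u plus a function of v, so ∇J=0 decouples.
∂J/∂u = -6(u - 4)(u + 1) = 0 at u ∈ {-1, 4}; ∂J/∂v = -12v(v - 1)(v + 4) = 0 at v ∈ {-4, 0, 1}.
The Hessian is diagonal: diag(J_uu, J_vv). Second derivatives: J_uu(-1)=30, J_uu(4)=-30; J_vv(-4)=-240, J_vv(0)=48, J_vv(1)=-60.
Saddle points occur where the two diagonal entries have opposite signs: (-1, -4), (-1, 1), (4, 0). Count: 3.

3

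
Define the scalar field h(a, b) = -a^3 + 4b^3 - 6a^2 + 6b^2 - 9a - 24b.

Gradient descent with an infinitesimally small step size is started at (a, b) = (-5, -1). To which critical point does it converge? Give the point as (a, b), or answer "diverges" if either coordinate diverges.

(-3, 1)

h is separable, so gradient descent decouples: a follows -∂h/∂a, b follows -∂h/∂b.
∂h/∂a = -3(a + 1)(a + 3); at a=-5 this is -24, so a increases.
∂h/∂b = 12(b - 1)(b + 2); at b=-1 this is -24, so b increases.
a converges to its nearest critical value -3 (a local min of the a-part); b converges to 1. The iterate converges to (-3, 1).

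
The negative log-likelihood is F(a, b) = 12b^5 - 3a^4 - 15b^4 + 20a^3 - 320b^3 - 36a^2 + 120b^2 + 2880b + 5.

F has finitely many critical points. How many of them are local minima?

2

F separates as a function of a plus a function of b, so ∇F=0 decouples.
∂F/∂a = -12a(a - 3)(a - 2) = 0 at a ∈ {0, 2, 3}; ∂F/∂b = 60(b - 4)(b - 2)(b + 2)(b + 3) = 0 at b ∈ {-3, -2, 2, 4}.
The Hessian is diagonal: diag(F_aa, F_bb). Second derivatives: F_aa(0)=-72, F_aa(2)=24, F_aa(3)=-36; F_bb(-3)=-2100, F_bb(-2)=1440, F_bb(2)=-2400, F_bb(4)=5040.
Local minima occur where both diagonal entries positive: (2, -2), (2, 4). Count: 2.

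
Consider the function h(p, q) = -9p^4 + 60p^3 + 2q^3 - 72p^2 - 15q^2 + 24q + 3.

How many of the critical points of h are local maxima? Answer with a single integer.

h separates as a function of p plus a function of q, so ∇h=0 decouples.
∂h/∂p = -36p(p - 4)(p - 1) = 0 at p ∈ {0, 1, 4}; ∂h/∂q = 6(q - 4)(q - 1) = 0 at q ∈ {1, 4}.
The Hessian is diagonal: diag(h_pp, h_qq). Second derivatives: h_pp(0)=-144, h_pp(1)=108, h_pp(4)=-432; h_qq(1)=-18, h_qq(4)=18.
Local maxima occur where both diagonal entries negative: (0, 1), (4, 1). Count: 2.

2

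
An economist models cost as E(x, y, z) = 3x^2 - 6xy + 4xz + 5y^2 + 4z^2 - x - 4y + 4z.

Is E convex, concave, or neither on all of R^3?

E is quadratic, so its Hessian is the constant matrix H = [[6, -6, 4], [-6, 10, 0], [4, 0, 8]].
Leading principal minors: 6, 24, 32.
All positive ⇒ H ≻ 0 ⇒ convex.

convex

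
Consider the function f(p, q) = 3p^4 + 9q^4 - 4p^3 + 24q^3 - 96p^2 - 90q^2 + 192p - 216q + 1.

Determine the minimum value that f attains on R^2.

f(p,q) separates as A(p) + B(q) + 1, so its minimum is min A + min B + 1.
A'(p) = 12(p - 4)(p - 1)(p + 4) vanishes at p ∈ {-4, 1, 4}; B'(q) = 36(q - 2)(q + 1)(q + 3) vanishes at q ∈ {-3, -1, 2}.
Local minima of A (where A''>0): A(-4)=-1280, A(4)=-256. Local minima of B: B(-3)=-81, B(2)=-456.
So the global minimum of f is A(-4) + B(2) + 1 = -1280 − 456 + 1 = -1735, attained at (-4, 2).

-1735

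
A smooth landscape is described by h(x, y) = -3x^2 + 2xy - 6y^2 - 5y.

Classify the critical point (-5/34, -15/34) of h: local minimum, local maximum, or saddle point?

The Hessian of h is constant: H = [[-6, 2], [2, -12]].
det(H) = (-6)·(-12) − 2² = 68.
det(H) > 0 and tr(H) = -18 < 0, so H is negative definite and the point is a local maximum.

local maximum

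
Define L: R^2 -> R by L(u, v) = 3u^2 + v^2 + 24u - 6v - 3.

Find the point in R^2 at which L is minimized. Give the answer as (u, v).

(-4, 3)

L(u,v) separates as P(u) + Q(v) − 3, so its minimum is min P + min Q − 3.
P'(u) = 6u + 24 vanishes at u ∈ {-4}; Q'(v) = 2v - 6 vanishes at v ∈ {3}.
Local minima of P (where P''>0): P(-4)=-48. Local minima of Q: Q(3)=-9.
So the global minimum of L is P(-4) + Q(3) − 3 = -48 − 9 − 3 = -60, attained at (-4, 3).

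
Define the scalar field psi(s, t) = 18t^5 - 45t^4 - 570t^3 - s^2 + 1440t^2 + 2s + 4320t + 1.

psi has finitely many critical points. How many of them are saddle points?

psi separates as a function of s plus a function of t, so ∇psi=0 decouples.
∂psi/∂s = -2(s - 1) = 0 at s ∈ {1}; ∂psi/∂t = 90(t - 4)(t - 3)(t + 1)(t + 4) = 0 at t ∈ {-4, -1, 3, 4}.
The Hessian is diagonal: diag(psi_ss, psi_tt). Second derivatives: psi_ss(1)=-2; psi_tt(-4)=-15120, psi_tt(-1)=5400, psi_tt(3)=-2520, psi_tt(4)=3600.
Saddle points occur where the two diagonal entries have opposite signs: (1, -1), (1, 4). Count: 2.

2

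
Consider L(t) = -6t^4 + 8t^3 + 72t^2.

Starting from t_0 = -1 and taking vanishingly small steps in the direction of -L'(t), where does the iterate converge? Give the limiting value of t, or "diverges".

0

L'(t) = -24t(t - 3)(t + 2), so L'(-1) = -96.
Gradient descent moves in the -L' direction, i.e. t is increasing.
The nearest critical point in that direction is t = 0, where L'' = 144 > 0 (a local minimum). The iterate converges there.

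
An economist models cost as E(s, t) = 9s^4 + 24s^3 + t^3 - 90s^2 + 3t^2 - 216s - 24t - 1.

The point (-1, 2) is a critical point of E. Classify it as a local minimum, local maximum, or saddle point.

saddle point

The mixed partial ∂²E/∂s∂t is 0, so the Hessian at any point is diag(E_ss, E_tt) = diag(36(3s^2 + 4s - 5), 6(t + 1)).
At (-1, 2): H = diag(-216, 18).
The eigenvalues have opposite signs, so H is indefinite: a saddle point.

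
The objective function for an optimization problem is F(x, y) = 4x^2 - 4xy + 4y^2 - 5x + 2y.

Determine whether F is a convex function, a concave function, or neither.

convex

F is quadratic, so its Hessian is the constant matrix H = [[8, -4], [-4, 8]].
det(H) = 48, tr(H) = 16.
det(H) > 0 and tr(H) > 0, so H is positive definite everywhere: convex.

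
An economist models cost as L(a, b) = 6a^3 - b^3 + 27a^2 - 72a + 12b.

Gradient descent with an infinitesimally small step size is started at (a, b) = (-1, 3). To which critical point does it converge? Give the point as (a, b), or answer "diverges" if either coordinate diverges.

L is separable, so gradient descent decouples: a follows -∂L/∂a, b follows -∂L/∂b.
∂L/∂a = 18(a - 1)(a + 4); at a=-1 this is -108, so a increases.
∂L/∂b = -3(b - 2)(b + 2); at b=3 this is -15, so b increases.
The b-coordinate has no critical point in that direction and runs off to infinity.

diverges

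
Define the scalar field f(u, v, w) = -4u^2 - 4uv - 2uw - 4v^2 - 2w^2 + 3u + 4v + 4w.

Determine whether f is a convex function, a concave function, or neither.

concave

f is quadratic, so its Hessian is the constant matrix H = [[-8, -4, -2], [-4, -8, 0], [-2, 0, -4]].
Leading principal minors: -8, 48, -160.
Signs alternate −, +, − ⇒ H ≺ 0 ⇒ concave.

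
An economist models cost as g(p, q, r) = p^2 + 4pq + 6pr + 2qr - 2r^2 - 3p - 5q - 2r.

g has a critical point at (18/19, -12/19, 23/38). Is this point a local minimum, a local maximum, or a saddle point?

The Hessian is constant: H = [[2, 4, 6], [4, 0, 2], [6, 2, -4]].
Leading principal minors: Δ₁ = 2, Δ₂ = -16, Δ₃ = 152.
The minors fit neither the all-positive nor the alternating-sign pattern, so H is indefinite: a saddle point.

saddle point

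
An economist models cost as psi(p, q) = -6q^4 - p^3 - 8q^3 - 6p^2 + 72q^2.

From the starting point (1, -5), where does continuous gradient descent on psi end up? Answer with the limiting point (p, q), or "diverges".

diverges

psi is separable, so gradient descent decouples: p follows -∂psi/∂p, q follows -∂psi/∂q.
∂psi/∂p = -3p(p + 4); at p=1 this is -15, so p increases.
∂psi/∂q = -24q(q - 2)(q + 3); at q=-5 this is 1680, so q decreases.
The p-coordinate has no critical point in that direction and runs off to infinity.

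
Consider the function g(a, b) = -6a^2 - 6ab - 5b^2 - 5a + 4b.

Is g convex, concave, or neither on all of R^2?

g is quadratic, so its Hessian is the constant matrix H = [[-12, -6], [-6, -10]].
det(H) = 84, tr(H) = -22.
det(H) > 0 and tr(H) < 0, so H is negative definite everywhere: concave.

concave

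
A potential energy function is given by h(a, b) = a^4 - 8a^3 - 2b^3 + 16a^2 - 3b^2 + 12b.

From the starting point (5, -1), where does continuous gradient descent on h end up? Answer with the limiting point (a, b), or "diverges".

(4, -2)

h is separable, so gradient descent decouples: a follows -∂h/∂a, b follows -∂h/∂b.
∂h/∂a = 4a(a - 4)(a - 2); at a=5 this is 60, so a decreases.
∂h/∂b = -6(b - 1)(b + 2); at b=-1 this is 12, so b decreases.
a converges to its nearest critical value 4 (a local min of the a-part); b converges to -2. The iterate converges to (4, -2).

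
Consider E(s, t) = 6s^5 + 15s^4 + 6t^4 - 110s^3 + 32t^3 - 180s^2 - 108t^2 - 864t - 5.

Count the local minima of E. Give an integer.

E separates as a function of s plus a function of t, so ∇E=0 decouples.
∂E/∂s = 30s(s - 3)(s + 1)(s + 4) = 0 at s ∈ {-4, -1, 0, 3}; ∂E/∂t = 24(t - 3)(t + 3)(t + 4) = 0 at t ∈ {-4, -3, 3}.
The Hessian is diagonal: diag(E_ss, E_tt). Second derivatives: E_ss(-4)=-2520, E_ss(-1)=360, E_ss(0)=-360, E_ss(3)=2520; E_tt(-4)=168, E_tt(-3)=-144, E_tt(3)=1008.
Local minima occur where both diagonal entries positive: (-1, -4), (-1, 3), (3, -4), (3, 3). Count: 4.

4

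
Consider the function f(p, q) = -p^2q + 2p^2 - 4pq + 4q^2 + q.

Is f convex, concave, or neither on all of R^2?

neither

The term -p^2q is cubic, so the Hessian is not constant.
∂²f/∂p² = -2q + 4, which takes both signs as q varies (negative for sufficiently large q). A diagonal entry of the Hessian changing sign means the Hessian is neither positive- nor negative-semidefinite on all of R^2.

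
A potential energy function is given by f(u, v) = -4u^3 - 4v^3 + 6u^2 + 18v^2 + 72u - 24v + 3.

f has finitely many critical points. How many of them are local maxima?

1

f separates as a function of u plus a function of v, so ∇f=0 decouples.
∂f/∂u = -12(u - 3)(u + 2) = 0 at u ∈ {-2, 3}; ∂f/∂v = -12(v - 2)(v - 1) = 0 at v ∈ {1, 2}.
The Hessian is diagonal: diag(f_uu, f_vv). Second derivatives: f_uu(-2)=60, f_uu(3)=-60; f_vv(1)=12, f_vv(2)=-12.
Local maxima occur where both diagonal entries negative: (3, 2). Count: 1.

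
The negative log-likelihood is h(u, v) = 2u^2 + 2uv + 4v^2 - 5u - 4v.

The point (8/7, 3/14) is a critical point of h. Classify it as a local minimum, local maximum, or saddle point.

The Hessian of h is constant: H = [[4, 2], [2, 8]].
det(H) = 4·8 − 2² = 28.
det(H) > 0 and tr(H) = 12 > 0, so H is positive definite and the point is a local minimum.

local minimum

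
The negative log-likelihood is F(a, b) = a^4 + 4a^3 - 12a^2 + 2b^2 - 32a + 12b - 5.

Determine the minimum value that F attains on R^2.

F(a,b) separates as P(a) + Q(b) − 5, so its minimum is min P + min Q − 5.
P'(a) = 4(a - 2)(a + 1)(a + 4) vanishes at a ∈ {-4, -1, 2}; Q'(b) = 4b + 12 vanishes at b ∈ {-3}.
Local minima of P (where P''>0): P(-4)=-64, P(2)=-64. Local minima of Q: Q(-3)=-18.
So the global minimum of F is P(-4) + Q(-3) − 5 = -64 − 18 − 5 = -87, attained at (-4, -3).

-87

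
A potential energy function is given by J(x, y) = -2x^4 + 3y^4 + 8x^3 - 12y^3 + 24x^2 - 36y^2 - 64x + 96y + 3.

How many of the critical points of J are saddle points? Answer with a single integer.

5

J separates as a function of x plus a function of y, so ∇J=0 decouples.
∂J/∂x = -8(x - 4)(x - 1)(x + 2) = 0 at x ∈ {-2, 1, 4}; ∂J/∂y = 12(y - 4)(y - 1)(y + 2) = 0 at y ∈ {-2, 1, 4}.
The Hessian is diagonal: diag(J_xx, J_yy). Second derivatives: J_xx(-2)=-144, J_xx(1)=72, J_xx(4)=-144; J_yy(-2)=216, J_yy(1)=-108, J_yy(4)=216.
Saddle points occur where the two diagonal entries have opposite signs: (-2, -2), (-2, 4), (1, 1), (4, -2), (4, 4). Count: 5.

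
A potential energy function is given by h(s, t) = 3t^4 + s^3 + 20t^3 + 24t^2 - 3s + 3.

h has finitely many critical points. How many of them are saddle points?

3

h separates as a function of s plus a function of t, so ∇h=0 decouples.
∂h/∂s = 3(s - 1)(s + 1) = 0 at s ∈ {-1, 1}; ∂h/∂t = 12t(t + 1)(t + 4) = 0 at t ∈ {-4, -1, 0}.
The Hessian is diagonal: diag(h_ss, h_tt). Second derivatives: h_ss(-1)=-6, h_ss(1)=6; h_tt(-4)=144, h_tt(-1)=-36, h_tt(0)=48.
Saddle points occur where the two diagonal entries have opposite signs: (-1, -4), (-1, 0), (1, -1). Count: 3.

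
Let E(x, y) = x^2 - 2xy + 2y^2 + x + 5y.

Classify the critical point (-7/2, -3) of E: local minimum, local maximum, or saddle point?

The Hessian of E is constant: H = [[2, -2], [-2, 4]].
det(H) = 2·4 − (-2)² = 4.
det(H) > 0 and tr(H) = 6 > 0, so H is positive definite and the point is a local minimum.

local minimum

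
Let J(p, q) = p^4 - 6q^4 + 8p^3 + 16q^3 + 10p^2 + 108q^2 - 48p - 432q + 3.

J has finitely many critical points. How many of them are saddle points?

5

J separates as a function of p plus a function of q, so ∇J=0 decouples.
∂J/∂p = 4(p - 1)(p + 3)(p + 4) = 0 at p ∈ {-4, -3, 1}; ∂J/∂q = -24(q - 3)(q - 2)(q + 3) = 0 at q ∈ {-3, 2, 3}.
The Hessian is diagonal: diag(J_pp, J_qq). Second derivatives: J_pp(-4)=20, J_pp(-3)=-16, J_pp(1)=80; J_qq(-3)=-720, J_qq(2)=120, J_qq(3)=-144.
Saddle points occur where the two diagonal entries have opposite signs: (-4, -3), (-4, 3), (-3, 2), (1, -3), (1, 3). Count: 5.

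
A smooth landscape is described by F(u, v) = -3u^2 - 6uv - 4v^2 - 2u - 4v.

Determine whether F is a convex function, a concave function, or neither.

concave

F is quadratic, so its Hessian is the constant matrix H = [[-6, -6], [-6, -8]].
det(H) = 12, tr(H) = -14.
det(H) > 0 and tr(H) < 0, so H is negative definite everywhere: concave.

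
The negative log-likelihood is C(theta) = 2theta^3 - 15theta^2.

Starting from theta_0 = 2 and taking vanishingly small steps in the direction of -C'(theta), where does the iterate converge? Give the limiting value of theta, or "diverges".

C'(theta) = 6theta(theta - 5), so C'(2) = -36.
Gradient descent moves in the -C' direction, i.e. theta is increasing.
The nearest critical point in that direction is theta = 5, where C'' = 30 > 0 (a local minimum). The iterate converges there.

5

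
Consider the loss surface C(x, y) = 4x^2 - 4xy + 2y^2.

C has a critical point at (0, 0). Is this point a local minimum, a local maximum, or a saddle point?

local minimum

The Hessian of C is constant: H = [[8, -4], [-4, 4]].
det(H) = 8·4 − (-4)² = 16.
det(H) > 0 and tr(H) = 12 > 0, so H is positive definite and the point is a local minimum.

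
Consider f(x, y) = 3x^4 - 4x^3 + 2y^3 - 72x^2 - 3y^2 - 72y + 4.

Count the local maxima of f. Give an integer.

f separates as a function of x plus a function of y, so ∇f=0 decouples.
∂f/∂x = 12x(x - 4)(x + 3) = 0 at x ∈ {-3, 0, 4}; ∂f/∂y = 6(y - 4)(y + 3) = 0 at y ∈ {-3, 4}.
The Hessian is diagonal: diag(f_xx, f_yy). Second derivatives: f_xx(-3)=252, f_xx(0)=-144, f_xx(4)=336; f_yy(-3)=-42, f_yy(4)=42.
Local maxima occur where both diagonal entries negative: (0, -3). Count: 1.

1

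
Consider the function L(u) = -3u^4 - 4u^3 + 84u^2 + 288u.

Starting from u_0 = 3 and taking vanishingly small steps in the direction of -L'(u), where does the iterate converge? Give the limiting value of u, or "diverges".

L'(u) = -12(u - 4)(u + 2)(u + 3), so L'(3) = 360.
Gradient descent moves in the -L' direction, i.e. u is decreasing.
The nearest critical point in that direction is u = -2, where L'' = 72 > 0 (a local minimum). The iterate converges there.

-2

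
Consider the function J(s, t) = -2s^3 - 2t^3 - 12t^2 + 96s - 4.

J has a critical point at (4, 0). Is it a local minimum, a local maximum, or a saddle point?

local maximum

The mixed partial ∂²J/∂s∂t is 0, so the Hessian at any point is diag(J_ss, J_tt) = diag(-12s, -12(t + 2)).
At (4, 0): H = diag(-48, -24).
Both eigenvalues are negative, so H is negative definite: a local maximum.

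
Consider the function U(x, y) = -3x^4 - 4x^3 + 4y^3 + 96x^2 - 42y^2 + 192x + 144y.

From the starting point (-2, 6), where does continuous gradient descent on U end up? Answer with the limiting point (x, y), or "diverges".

U is separable, so gradient descent decouples: x follows -∂U/∂x, y follows -∂U/∂y.
∂U/∂x = -12(x - 4)(x + 1)(x + 4); at x=-2 this is -144, so x increases.
∂U/∂y = 12(y - 4)(y - 3); at y=6 this is 72, so y decreases.
x converges to its nearest critical value -1 (a local min of the x-part); y converges to 4. The iterate converges to (-1, 4).

(-1, 4)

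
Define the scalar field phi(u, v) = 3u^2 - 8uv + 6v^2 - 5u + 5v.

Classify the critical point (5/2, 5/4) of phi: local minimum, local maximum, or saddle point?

local minimum

The Hessian of phi is constant: H = [[6, -8], [-8, 12]].
det(H) = 6·12 − (-8)² = 8.
det(H) > 0 and tr(H) = 18 > 0, so H is positive definite and the point is a local minimum.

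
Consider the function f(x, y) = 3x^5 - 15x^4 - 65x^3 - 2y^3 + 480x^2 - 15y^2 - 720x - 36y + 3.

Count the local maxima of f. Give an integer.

2

f separates as a function of x plus a function of y, so ∇f=0 decouples.
∂f/∂x = 15(x - 4)(x - 3)(x - 1)(x + 4) = 0 at x ∈ {-4, 1, 3, 4}; ∂f/∂y = -6(y + 2)(y + 3) = 0 at y ∈ {-3, -2}.
The Hessian is diagonal: diag(f_xx, f_yy). Second derivatives: f_xx(-4)=-4200, f_xx(1)=450, f_xx(3)=-210, f_xx(4)=360; f_yy(-3)=6, f_yy(-2)=-6.
Local maxima occur where both diagonal entries negative: (-4, -2), (3, -2). Count: 2.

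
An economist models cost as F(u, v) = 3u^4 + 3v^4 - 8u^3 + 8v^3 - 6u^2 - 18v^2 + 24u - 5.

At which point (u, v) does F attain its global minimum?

(-1, -3)

F(u,v) separates as P(u) + Q(v) − 5, so its minimum is min P + min Q − 5.
P'(u) = 12(u - 2)(u - 1)(u + 1) vanishes at u ∈ {-1, 1, 2}; Q'(v) = 12v(v - 1)(v + 3) vanishes at v ∈ {-3, 0, 1}.
Local minima of P (where P''>0): P(-1)=-19, P(2)=8. Local minima of Q: Q(-3)=-135, Q(1)=-7.
So the global minimum of F is P(-1) + Q(-3) − 5 = -19 − 135 − 5 = -159, attained at (-1, -3).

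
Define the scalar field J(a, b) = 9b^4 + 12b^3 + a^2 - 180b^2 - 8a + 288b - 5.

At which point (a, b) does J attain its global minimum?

J(a,b) separates as P(a) + Q(b) − 5, so its minimum is min P + min Q − 5.
P'(a) = 2a - 8 vanishes at a ∈ {4}; Q'(b) = 36(b - 2)(b - 1)(b + 4) vanishes at b ∈ {-4, 1, 2}.
Local minima of P (where P''>0): P(4)=-16. Local minima of Q: Q(-4)=-2496, Q(2)=96.
So the global minimum of J is P(4) + Q(-4) − 5 = -16 − 2496 − 5 = -2517, attained at (4, -4).

(4, -4)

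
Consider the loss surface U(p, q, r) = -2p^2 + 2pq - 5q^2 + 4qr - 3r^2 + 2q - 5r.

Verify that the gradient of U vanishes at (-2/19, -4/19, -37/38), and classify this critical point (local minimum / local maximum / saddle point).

∇U = (-4p + 2q, 2p - 10q + 4r + 2, 4q - 6r - 5); substituting (-2/19, -4/19, -37/38) gives ∇U = (0, 0, 0), so (-2/19, -4/19, -37/38) is indeed a critical point.
The Hessian is constant: H = [[-4, 2, 0], [2, -10, 4], [0, 4, -6]].
Leading principal minors: Δ₁ = -4, Δ₂ = 36, Δ₃ = -152.
The minors alternate sign starting negative (−, +, −), so H is negative definite: a local maximum.

local maximum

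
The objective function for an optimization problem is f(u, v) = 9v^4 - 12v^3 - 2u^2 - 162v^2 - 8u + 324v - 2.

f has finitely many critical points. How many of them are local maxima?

f separates as a function of u plus a function of v, so ∇f=0 decouples.
∂f/∂u = -4(u + 2) = 0 at u ∈ {-2}; ∂f/∂v = 36(v - 3)(v - 1)(v + 3) = 0 at v ∈ {-3, 1, 3}.
The Hessian is diagonal: diag(f_uu, f_vv). Second derivatives: f_uu(-2)=-4; f_vv(-3)=864, f_vv(1)=-288, f_vv(3)=432.
Local maxima occur where both diagonal entries negative: (-2, 1). Count: 1.

1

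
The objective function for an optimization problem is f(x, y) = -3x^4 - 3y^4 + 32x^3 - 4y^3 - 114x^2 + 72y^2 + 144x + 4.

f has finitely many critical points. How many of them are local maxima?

f separates as a function of x plus a function of y, so ∇f=0 decouples.
∂f/∂x = -12(x - 4)(x - 3)(x - 1) = 0 at x ∈ {1, 3, 4}; ∂f/∂y = -12y(y - 3)(y + 4) = 0 at y ∈ {-4, 0, 3}.
The Hessian is diagonal: diag(f_xx, f_yy). Second derivatives: f_xx(1)=-72, f_xx(3)=24, f_xx(4)=-36; f_yy(-4)=-336, f_yy(0)=144, f_yy(3)=-252.
Local maxima occur where both diagonal entries negative: (1, -4), (1, 3), (4, -4), (4, 3). Count: 4.

4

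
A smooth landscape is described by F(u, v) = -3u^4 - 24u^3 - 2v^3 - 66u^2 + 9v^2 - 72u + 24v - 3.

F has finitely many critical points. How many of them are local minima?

1

F separates as a function of u plus a function of v, so ∇F=0 decouples.
∂F/∂u = -12(u + 1)(u + 2)(u + 3) = 0 at u ∈ {-3, -2, -1}; ∂F/∂v = -6(v - 4)(v + 1) = 0 at v ∈ {-1, 4}.
The Hessian is diagonal: diag(F_uu, F_vv). Second derivatives: F_uu(-3)=-24, F_uu(-2)=12, F_uu(-1)=-24; F_vv(-1)=30, F_vv(4)=-30.
Local minima occur where both diagonal entries positive: (-2, -1). Count: 1.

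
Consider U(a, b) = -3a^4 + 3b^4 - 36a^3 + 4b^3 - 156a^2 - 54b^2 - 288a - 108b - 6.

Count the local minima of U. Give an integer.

2

U separates as a function of a plus a function of b, so ∇U=0 decouples.
∂U/∂a = -12(a + 2)(a + 3)(a + 4) = 0 at a ∈ {-4, -3, -2}; ∂U/∂b = 12(b - 3)(b + 1)(b + 3) = 0 at b ∈ {-3, -1, 3}.
The Hessian is diagonal: diag(U_aa, U_bb). Second derivatives: U_aa(-4)=-24, U_aa(-3)=12, U_aa(-2)=-24; U_bb(-3)=144, U_bb(-1)=-96, U_bb(3)=288.
Local minima occur where both diagonal entries positive: (-3, -3), (-3, 3). Count: 2.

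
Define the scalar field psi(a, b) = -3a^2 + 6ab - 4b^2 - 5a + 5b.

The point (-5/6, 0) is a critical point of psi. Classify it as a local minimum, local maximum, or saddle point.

local maximum

The Hessian of psi is constant: H = [[-6, 6], [6, -8]].
det(H) = (-6)·(-8) − 6² = 12.
det(H) > 0 and tr(H) = -14 < 0, so H is negative definite and the point is a local maximum.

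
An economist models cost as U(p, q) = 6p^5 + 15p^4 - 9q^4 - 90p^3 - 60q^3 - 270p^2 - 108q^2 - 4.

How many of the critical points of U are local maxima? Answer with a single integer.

U separates as a function of p plus a function of q, so ∇U=0 decouples.
∂U/∂p = 30p(p - 3)(p + 2)(p + 3) = 0 at p ∈ {-3, -2, 0, 3}; ∂U/∂q = -36q(q + 2)(q + 3) = 0 at q ∈ {-3, -2, 0}.
The Hessian is diagonal: diag(U_pp, U_qq). Second derivatives: U_pp(-3)=-540, U_pp(-2)=300, U_pp(0)=-540, U_pp(3)=2700; U_qq(-3)=-108, U_qq(-2)=72, U_qq(0)=-216.
Local maxima occur where both diagonal entries negative: (-3, -3), (-3, 0), (0, -3), (0, 0). Count: 4.

4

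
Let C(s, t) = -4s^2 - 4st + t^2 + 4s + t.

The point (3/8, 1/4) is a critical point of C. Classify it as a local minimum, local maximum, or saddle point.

The Hessian of C is constant: H = [[-8, -4], [-4, 2]].
det(H) = (-8)·2 − (-4)² = -32.
Since det(H) < 0, H is indefinite and the critical point is a saddle point.

saddle point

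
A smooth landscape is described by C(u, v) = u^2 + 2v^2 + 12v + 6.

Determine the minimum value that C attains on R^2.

C(u,v) separates as P(u) + Q(v) + 6, so its minimum is min P + min Q + 6.
P'(u) = 2u vanishes at u ∈ {0}; Q'(v) = 4v + 12 vanishes at v ∈ {-3}.
Local minima of P (where P''>0): P(0)=0. Local minima of Q: Q(-3)=-18.
So the global minimum of C is P(0) + Q(-3) + 6 = 0 − 18 + 6 = -12, attained at (0, -3).

-12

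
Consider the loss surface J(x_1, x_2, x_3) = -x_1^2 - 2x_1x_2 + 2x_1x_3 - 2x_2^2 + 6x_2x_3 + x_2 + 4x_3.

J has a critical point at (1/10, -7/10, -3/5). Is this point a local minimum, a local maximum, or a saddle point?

saddle point

The Hessian is constant: H = [[-2, -2, 2], [-2, -4, 6], [2, 6, 0]].
Leading principal minors: Δ₁ = -2, Δ₂ = 4, Δ₃ = 40.
The minors fit neither the all-positive nor the alternating-sign pattern, so H is indefinite: a saddle point.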